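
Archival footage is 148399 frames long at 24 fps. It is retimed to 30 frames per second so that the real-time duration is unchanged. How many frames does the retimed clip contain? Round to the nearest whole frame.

Frames at target rate = 148399 × (30) / (24) = 741995/4 ≈ 185498.750.
Nearest whole frame: 185499.

185499 frames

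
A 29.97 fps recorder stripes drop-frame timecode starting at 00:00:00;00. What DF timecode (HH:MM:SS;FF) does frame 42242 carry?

Ten DF minutes hold 17982 frames, so frame 42242 lies in block 2 (frames 35964–53945) with 6278 frames into that block.
The block's first minute is 1800 frames and the rest 1798 each; 6278 frames reaches minute 3, so 2 × 18 + 3 × 2 = 42 labels have been skipped so far.
Adding those back, label number 42242 + 42 = 42284 at 30 labels/s is 1409 s + 14 f = 0 h 23 min 29 s frame 14, i.e. 00:23:29;14.

00:23:29;14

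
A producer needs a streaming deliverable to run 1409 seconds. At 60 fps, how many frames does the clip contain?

Frames = 1409 × 60 = 84540.

84540 frames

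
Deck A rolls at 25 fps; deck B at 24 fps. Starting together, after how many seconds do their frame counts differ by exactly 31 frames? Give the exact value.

The gap grows by |24 − 25| = 1 frame per second.
Time for a 31-frame gap: 31 ÷ (1) = 31 s.

31 seconds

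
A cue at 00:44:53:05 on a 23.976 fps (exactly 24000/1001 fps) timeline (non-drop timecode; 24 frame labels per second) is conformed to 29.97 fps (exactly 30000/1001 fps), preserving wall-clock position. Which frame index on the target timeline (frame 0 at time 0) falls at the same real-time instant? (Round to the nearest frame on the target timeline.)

Source frame index: (0×3600 + 44×60 + 53) × 24 + 5 = 64637.
Real time: 64637 / (24000/1001) = 64701637/24000 s.
Target frame: (64701637/24000) × (30000/1001) = 323185/4 ≈ 80796.250 → 80796.

frame 80796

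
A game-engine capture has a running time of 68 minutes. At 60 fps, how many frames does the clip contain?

244800 frames

68 min = 4080 s.
Frames = 4080 × 60 = 244800.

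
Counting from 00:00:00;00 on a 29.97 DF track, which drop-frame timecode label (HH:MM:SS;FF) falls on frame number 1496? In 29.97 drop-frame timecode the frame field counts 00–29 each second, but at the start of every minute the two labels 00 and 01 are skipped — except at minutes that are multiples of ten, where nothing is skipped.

Ten DF minutes hold 17982 frames, so frame 1496 lies in block 0 (frames 0–17981) with 1496 frames into that block.
The block's first minute is 1800 frames and the rest 1798 each; 1496 frames reaches minute 0, so 0 × 18 + 0 × 2 = 0 labels have been skipped so far.
Adding those back, label number 1496 + 0 = 1496 at 30 labels/s is 49 s + 26 f = 0 h 0 min 49 s frame 26, i.e. 00:00:49;26.

00:00:49;26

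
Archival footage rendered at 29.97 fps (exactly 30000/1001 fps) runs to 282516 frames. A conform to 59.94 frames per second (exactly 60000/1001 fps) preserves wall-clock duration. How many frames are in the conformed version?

565032 frames

Target frames = source frames × (target rate / source rate) = 282516 × (60000/1001)/(30000/1001) = 282516 × 2 = 565032.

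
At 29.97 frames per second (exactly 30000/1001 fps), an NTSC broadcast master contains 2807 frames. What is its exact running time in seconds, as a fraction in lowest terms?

Running time = 2807 ÷ (30000/1001) = 2807 × 1001/30000 = 2809807/30000 s.

2809807/30000 seconds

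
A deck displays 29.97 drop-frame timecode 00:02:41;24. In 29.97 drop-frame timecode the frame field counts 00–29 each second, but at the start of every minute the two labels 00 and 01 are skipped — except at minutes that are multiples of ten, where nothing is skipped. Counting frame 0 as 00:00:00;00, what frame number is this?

4850

As if non-drop at 30 labels/s: (0 × 3600 + 2 × 60 + 41) × 30 + 24 = 4854.
Minute boundaries passed: 2; those not divisible by 10: 2 − 0 = 2; dropped labels = 2 × 2 = 4.
Actual frame index = 4854 − 4 = 4850.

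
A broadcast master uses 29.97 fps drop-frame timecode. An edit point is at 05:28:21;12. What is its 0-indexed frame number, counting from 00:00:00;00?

As if non-drop at 30 labels/s: (5 × 3600 + 28 × 60 + 21) × 30 + 12 = 591042.
Minute boundaries passed: 328; those not divisible by 10: 328 − 32 = 296; dropped labels = 2 × 296 = 592.
Actual frame index = 591042 − 592 = 590450.

590450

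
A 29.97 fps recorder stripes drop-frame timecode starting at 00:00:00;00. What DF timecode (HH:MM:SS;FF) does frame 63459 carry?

Each 10-minute DF block holds 10 × 60 × 30 − 9 × 2 = 17982 frames. 63459 ÷ 17982 → 3 full blocks, remainder 9513.
Within the partial block the first minute is 1800 frames and each further minute 1798, so 5 further minute boundaries passed. Total skipped labels = 18 × 3 + 2 × 5 = 64.
Non-drop label index = 63459 + 64 = 63523; at 30 labels/s that is 00:35:17:13, i.e. DF 00:35:17;13.

00:35:17;13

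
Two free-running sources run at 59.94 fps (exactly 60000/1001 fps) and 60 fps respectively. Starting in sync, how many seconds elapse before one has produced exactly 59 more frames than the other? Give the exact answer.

59059/60 seconds

The gap grows by |60 − 60000/1001| = 60/1001 frames per second.
Time for a 59-frame gap: 59 ÷ (60/1001) = 59059/60 s.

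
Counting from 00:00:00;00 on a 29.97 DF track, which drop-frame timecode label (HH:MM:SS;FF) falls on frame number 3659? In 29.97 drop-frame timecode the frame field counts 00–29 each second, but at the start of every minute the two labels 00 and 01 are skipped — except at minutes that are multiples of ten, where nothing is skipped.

Each 10-minute DF block holds 10 × 60 × 30 − 9 × 2 = 17982 frames. 3659 ÷ 17982 → 0 full blocks, remainder 3659.
Within the partial block the first minute is 1800 frames and each further minute 1798, so 2 further minute boundaries passed. Total skipped labels = 18 × 0 + 2 × 2 = 4.
Non-drop label index = 3659 + 4 = 3663; at 30 labels/s that is 00:02:02:03, i.e. DF 00:02:02;03.

00:02:02;03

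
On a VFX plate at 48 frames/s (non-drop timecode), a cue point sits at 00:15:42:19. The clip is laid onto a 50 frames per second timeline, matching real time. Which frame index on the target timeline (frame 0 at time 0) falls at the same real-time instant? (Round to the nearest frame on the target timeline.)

Source frame index: (0×3600 + 15×60 + 42) × 48 + 19 = 45235.
Real time: 45235 / (48) = 45235/48 s.
Target frame: (45235/48) × (50) = 1130875/24 ≈ 47119.792 → 47120.

frame 47120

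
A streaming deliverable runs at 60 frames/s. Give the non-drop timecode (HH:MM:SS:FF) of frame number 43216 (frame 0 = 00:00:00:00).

00:12:00:16

43216 ÷ 60 = 720 full seconds, remainder 16 frames.
720 s = 0 h 12 min 0 s.
Timecode: 00:12:00:16.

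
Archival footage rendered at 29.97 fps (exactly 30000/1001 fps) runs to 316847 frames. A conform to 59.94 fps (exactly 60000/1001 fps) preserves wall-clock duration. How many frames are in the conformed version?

633694 frames

Target frames = source frames × (target rate / source rate) = 316847 × (60000/1001)/(30000/1001) = 316847 × 2 = 633694.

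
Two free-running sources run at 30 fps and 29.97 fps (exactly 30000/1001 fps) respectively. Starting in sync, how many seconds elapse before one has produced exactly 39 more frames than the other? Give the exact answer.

1301.3 seconds

The gap grows by |30000/1001 − 30| = 30/1001 frames per second.
Time for a 39-frame gap: 39 ÷ (30/1001) = 1301.3 s.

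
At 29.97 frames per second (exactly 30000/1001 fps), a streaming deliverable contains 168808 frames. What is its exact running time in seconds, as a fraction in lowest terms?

Running time = 168808 ÷ (30000/1001) = 168808 × 1001/30000 = 21122101/3750 s.

21122101/3750 seconds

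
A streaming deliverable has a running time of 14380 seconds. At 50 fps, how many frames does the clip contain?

719000 frames

Frames = 14380 × 50 = 719000.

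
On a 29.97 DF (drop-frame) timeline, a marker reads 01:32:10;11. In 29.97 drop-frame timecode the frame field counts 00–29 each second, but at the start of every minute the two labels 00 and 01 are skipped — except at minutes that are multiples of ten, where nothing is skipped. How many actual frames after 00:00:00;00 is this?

165745

Complete 10-minute blocks: 9, each 17982 frames → 161838.
Remaining 2 whole minutes in the current block: 1800 + 1 × 1798 = 3598 frames.
Within the current minute: 10 × 30 + 11 − 2 = 309 (labels ;00/;01 skipped at this minute). Total = 161838 + 3598 + 309 = 165745.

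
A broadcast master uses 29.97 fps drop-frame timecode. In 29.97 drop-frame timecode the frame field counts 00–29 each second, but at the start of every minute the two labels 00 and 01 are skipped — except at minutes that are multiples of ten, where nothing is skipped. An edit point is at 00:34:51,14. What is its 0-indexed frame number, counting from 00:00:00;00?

62682

As if non-drop at 30 labels/s: (0 × 3600 + 34 × 60 + 51) × 30 + 14 = 62744.
Minute boundaries passed: 34; those not divisible by 10: 34 − 3 = 31; dropped labels = 2 × 31 = 62.
Actual frame index = 62744 − 62 = 62682.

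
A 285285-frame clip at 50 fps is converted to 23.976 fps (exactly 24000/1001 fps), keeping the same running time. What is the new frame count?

136800 frames

Target frames = source frames × (target rate / source rate) = 285285 × (24000/1001)/(50) = 285285 × 480/1001 = 136800.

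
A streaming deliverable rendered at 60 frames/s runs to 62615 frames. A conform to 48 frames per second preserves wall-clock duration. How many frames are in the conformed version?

Frames at target rate = 62615 × (48) / (60) = 50092.

50092 frames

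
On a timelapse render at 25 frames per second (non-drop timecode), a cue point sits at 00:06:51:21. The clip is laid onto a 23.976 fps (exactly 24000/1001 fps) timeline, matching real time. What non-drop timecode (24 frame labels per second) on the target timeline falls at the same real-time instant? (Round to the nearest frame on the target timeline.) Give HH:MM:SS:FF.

Source frame index: (0×3600 + 6×60 + 51) × 25 + 21 = 10296.
Real time: 10296 / (25) = 10296/25 s.
Target frame: (10296/25) × (24000/1001) = 69120/7 ≈ 9874.286 → 9874.
At 24 labels/s: frame 9874 → 00:06:51:10.

00:06:51:10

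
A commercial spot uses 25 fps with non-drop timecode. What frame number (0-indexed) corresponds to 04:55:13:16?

Total seconds to the label: (4 × 3600 + 55 × 60 + 13) = 17713.
Frame index = 17713 × 25 + 16 = 442841.

442841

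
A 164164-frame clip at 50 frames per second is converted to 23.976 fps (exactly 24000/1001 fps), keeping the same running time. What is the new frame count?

Target frames = source frames × (target rate / source rate) = 164164 × (24000/1001)/(50) = 164164 × 480/1001 = 78720.

78720 frames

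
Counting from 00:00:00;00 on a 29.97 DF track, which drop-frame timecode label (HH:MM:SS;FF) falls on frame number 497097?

04:36:26;15

Ten DF minutes hold 17982 frames, so frame 497097 lies in block 27 (frames 485514–503495) with 11583 frames into that block.
The block's first minute is 1800 frames and the rest 1798 each; 11583 frames reaches minute 6, so 27 × 18 + 6 × 2 = 498 labels have been skipped so far.
Adding those back, label number 497097 + 498 = 497595 at 30 labels/s is 16586 s + 15 f = 4 h 36 min 26 s frame 15, i.e. 04:36:26;15.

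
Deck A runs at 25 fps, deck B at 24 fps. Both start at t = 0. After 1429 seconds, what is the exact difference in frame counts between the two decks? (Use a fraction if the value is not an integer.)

A emits 25 × 1429 = 35725 frames; B emits 24 × 1429 = 34296.
Difference = 1429 frames; B is behind A.

1429 frames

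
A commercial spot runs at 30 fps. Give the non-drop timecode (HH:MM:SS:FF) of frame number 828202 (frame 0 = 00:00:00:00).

07:40:06:22

828202 ÷ 30 = 27606 full seconds, remainder 22 frames.
27606 s = 7 h 40 min 6 s.
Timecode: 07:40:06:22.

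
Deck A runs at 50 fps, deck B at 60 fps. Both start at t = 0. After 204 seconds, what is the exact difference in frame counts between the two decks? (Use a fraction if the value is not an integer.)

A emits 50 × 204 = 10200 frames; B emits 60 × 204 = 12240.
Difference = 2040 frames; B is ahead of A.

2040 frames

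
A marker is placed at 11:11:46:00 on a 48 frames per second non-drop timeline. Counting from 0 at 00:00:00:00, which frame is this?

Total seconds to the label: (11 × 3600 + 11 × 60 + 46) = 40306.
Frame index = 40306 × 48 + 0 = 1934688.

frame 1934688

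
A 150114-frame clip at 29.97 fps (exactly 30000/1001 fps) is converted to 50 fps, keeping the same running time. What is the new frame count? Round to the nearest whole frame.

Frames at target rate = 150114 × (50) / (30000/1001) = 25044019/100 ≈ 250440.190.
Nearest whole frame: 250440.

250440 frames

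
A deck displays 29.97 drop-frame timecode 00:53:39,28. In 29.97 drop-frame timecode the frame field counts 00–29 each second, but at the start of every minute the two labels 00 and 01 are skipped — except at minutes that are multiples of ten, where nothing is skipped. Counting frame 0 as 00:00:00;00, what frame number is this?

96502

Complete 10-minute blocks: 5, each 17982 frames → 89910.
Remaining 3 whole minutes in the current block: 1800 + 2 × 1798 = 5396 frames.
Within the current minute: 39 × 30 + 28 − 2 = 1196 (labels ;00/;01 skipped at this minute). Total = 89910 + 5396 + 1196 = 96502.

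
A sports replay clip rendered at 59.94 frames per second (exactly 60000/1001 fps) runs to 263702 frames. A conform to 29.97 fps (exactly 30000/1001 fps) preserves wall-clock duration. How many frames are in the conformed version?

131851 frames

Target frames = source frames × (target rate / source rate) = 263702 × (30000/1001)/(60000/1001) = 263702 × 1/2 = 131851.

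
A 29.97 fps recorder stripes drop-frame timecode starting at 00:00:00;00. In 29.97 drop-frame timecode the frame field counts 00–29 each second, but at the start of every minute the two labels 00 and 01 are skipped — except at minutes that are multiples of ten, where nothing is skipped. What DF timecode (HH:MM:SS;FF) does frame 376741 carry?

Ten DF minutes hold 17982 frames, so frame 376741 lies in block 20 (frames 359640–377621) with 17101 frames into that block.
The block's first minute is 1800 frames and the rest 1798 each; 17101 frames reaches minute 9, so 20 × 18 + 9 × 2 = 378 labels have been skipped so far.
Adding those back, label number 376741 + 378 = 377119 at 30 labels/s is 12570 s + 19 f = 3 h 29 min 30 s frame 19, i.e. 03:29:30;19.

03:29:30;19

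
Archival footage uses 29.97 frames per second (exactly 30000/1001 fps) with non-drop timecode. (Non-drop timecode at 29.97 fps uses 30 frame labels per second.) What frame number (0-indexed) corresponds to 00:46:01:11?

Total seconds to the label: (0 × 3600 + 46 × 60 + 1) = 2761.
Frame index = 2761 × 30 + 11 = 82841.

82841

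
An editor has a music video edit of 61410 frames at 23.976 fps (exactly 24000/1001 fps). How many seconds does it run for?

2561.30875 seconds

Running time = 61410 / (24000/1001) = 2561.30875 s.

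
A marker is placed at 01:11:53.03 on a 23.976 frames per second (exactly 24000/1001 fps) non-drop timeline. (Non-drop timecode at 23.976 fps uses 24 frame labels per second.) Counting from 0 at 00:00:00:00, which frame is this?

103515

Total seconds to the label: (1 × 3600 + 11 × 60 + 53) = 4313.
Frame index = 4313 × 24 + 3 = 103515.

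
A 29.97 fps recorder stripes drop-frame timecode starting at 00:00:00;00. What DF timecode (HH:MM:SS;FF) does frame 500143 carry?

04:38:08;05

Ten DF minutes hold 17982 frames, so frame 500143 lies in block 27 (frames 485514–503495) with 14629 frames into that block.
The block's first minute is 1800 frames and the rest 1798 each; 14629 frames reaches minute 8, so 27 × 18 + 8 × 2 = 502 labels have been skipped so far.
Adding those back, label number 500143 + 502 = 500645 at 30 labels/s is 16688 s + 5 f = 4 h 38 min 8 s frame 5, i.e. 04:38:08;05.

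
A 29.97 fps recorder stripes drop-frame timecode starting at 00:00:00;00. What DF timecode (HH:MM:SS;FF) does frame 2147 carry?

Each 10-minute DF block holds 10 × 60 × 30 − 9 × 2 = 17982 frames. 2147 ÷ 17982 → 0 full blocks, remainder 2147.
Within the partial block the first minute is 1800 frames and each further minute 1798, so 1 further minute boundary passed. Total skipped labels = 18 × 0 + 2 × 1 = 2.
Non-drop label index = 2147 + 2 = 2149; at 30 labels/s that is 00:01:11:19, i.e. DF 00:01:11;19.

00:01:11;19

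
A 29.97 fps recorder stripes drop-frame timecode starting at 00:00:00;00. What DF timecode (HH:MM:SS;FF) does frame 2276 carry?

Ten DF minutes hold 17982 frames, so frame 2276 lies in block 0 (frames 0–17981) with 2276 frames into that block.
The block's first minute is 1800 frames and the rest 1798 each; 2276 frames reaches minute 1, so 0 × 18 + 1 × 2 = 2 labels have been skipped so far.
Adding those back, label number 2276 + 2 = 2278 at 30 labels/s is 75 s + 28 f = 0 h 1 min 15 s frame 28, i.e. 00:01:15;28.

00:01:15;28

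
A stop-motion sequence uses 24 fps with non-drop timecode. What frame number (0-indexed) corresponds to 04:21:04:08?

375944

Total seconds to the label: (4 × 3600 + 21 × 60 + 4) = 15664.
Frame index = 15664 × 24 + 8 = 375944.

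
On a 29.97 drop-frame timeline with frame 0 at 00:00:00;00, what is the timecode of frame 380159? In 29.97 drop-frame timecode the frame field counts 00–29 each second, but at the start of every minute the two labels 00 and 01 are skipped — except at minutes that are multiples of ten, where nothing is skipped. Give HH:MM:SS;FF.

Ten DF minutes hold 17982 frames, so frame 380159 lies in block 21 (frames 377622–395603) with 2537 frames into that block.
The block's first minute is 1800 frames and the rest 1798 each; 2537 frames reaches minute 1, so 21 × 18 + 1 × 2 = 380 labels have been skipped so far.
Adding those back, label number 380159 + 380 = 380539 at 30 labels/s is 12684 s + 19 f = 3 h 31 min 24 s frame 19, i.e. 03:31:24;19.

03:31:24;19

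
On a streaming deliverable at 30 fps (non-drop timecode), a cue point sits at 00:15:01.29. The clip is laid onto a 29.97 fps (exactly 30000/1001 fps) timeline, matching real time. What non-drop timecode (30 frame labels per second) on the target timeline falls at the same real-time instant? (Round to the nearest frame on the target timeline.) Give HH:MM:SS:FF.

00:15:01:02

Source frame index: (0×3600 + 15×60 + 1) × 30 + 29 = 27059.
Real time: 27059 / (30) = 27059/30 s.
Target frame: (27059/30) × (30000/1001) = 27059000/1001 ≈ 27031.968 → 27032.
At 30 labels/s: frame 27032 → 00:15:01:02.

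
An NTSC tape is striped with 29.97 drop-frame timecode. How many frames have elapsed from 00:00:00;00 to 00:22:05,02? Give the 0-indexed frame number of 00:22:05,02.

Complete 10-minute blocks: 2, each 17982 frames → 35964.
Remaining 2 whole minutes in the current block: 1800 + 1 × 1798 = 3598 frames.
Within the current minute: 5 × 30 + 2 − 2 = 150 (labels ;00/;01 skipped at this minute). Total = 35964 + 3598 + 150 = 39712.

39712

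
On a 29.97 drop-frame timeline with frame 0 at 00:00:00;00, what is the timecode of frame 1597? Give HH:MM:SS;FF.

00:00:53;07

Each 10-minute DF block holds 10 × 60 × 30 − 9 × 2 = 17982 frames. 1597 ÷ 17982 → 0 full blocks, remainder 1597.
Within the partial block the first minute is 1800 frames and each further minute 1798, so 0 further minute boundaries passed. Total skipped labels = 18 × 0 + 2 × 0 = 0.
Non-drop label index = 1597 + 0 = 1597; at 30 labels/s that is 00:00:53:07, i.e. DF 00:00:53;07.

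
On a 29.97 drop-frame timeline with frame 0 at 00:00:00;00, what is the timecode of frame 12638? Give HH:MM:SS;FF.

Each 10-minute DF block holds 10 × 60 × 30 − 9 × 2 = 17982 frames. 12638 ÷ 17982 → 0 full blocks, remainder 12638.
Within the partial block the first minute is 1800 frames and each further minute 1798, so 7 further minute boundaries passed. Total skipped labels = 18 × 0 + 2 × 7 = 14.
Non-drop label index = 12638 + 14 = 12652; at 30 labels/s that is 00:07:01:22, i.e. DF 00:07:01;22.

00:07:01;22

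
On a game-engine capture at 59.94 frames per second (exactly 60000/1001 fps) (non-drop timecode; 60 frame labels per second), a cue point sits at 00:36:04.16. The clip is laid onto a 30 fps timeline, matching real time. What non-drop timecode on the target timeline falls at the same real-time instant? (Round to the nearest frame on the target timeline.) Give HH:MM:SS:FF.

00:36:06:13

Source frame index: (0×3600 + 36×60 + 4) × 60 + 16 = 129856.
Real time: 129856 / (60000/1001) = 4062058/1875 s.
Target frame: (4062058/1875) × (30) = 8124116/125 ≈ 64992.928 → 64993.
At 30 labels/s: frame 64993 → 00:36:06:13.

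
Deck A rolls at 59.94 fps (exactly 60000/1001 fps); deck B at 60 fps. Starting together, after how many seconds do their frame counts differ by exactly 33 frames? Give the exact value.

550.55 seconds

The gap grows by |60 − 60000/1001| = 60/1001 frames per second.
Time for a 33-frame gap: 33 ÷ (60/1001) = 550.55 s.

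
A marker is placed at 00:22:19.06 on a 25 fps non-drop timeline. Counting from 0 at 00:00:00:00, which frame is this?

33481

Total seconds to the label: (0 × 3600 + 22 × 60 + 19) = 1339.
Frame index = 1339 × 25 + 6 = 33481.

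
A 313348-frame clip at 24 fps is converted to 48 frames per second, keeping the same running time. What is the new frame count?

Target frames = source frames × (target rate / source rate) = 313348 × (48)/(24) = 313348 × 2 = 626696.

626696 frames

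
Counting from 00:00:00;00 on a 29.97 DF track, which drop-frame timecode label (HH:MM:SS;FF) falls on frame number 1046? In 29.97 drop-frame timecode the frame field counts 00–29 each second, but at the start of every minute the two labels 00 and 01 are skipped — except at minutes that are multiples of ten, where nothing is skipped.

Each 10-minute DF block holds 10 × 60 × 30 − 9 × 2 = 17982 frames. 1046 ÷ 17982 → 0 full blocks, remainder 1046.
Within the partial block the first minute is 1800 frames and each further minute 1798, so 0 further minute boundaries passed. Total skipped labels = 18 × 0 + 2 × 0 = 0.
Non-drop label index = 1046 + 0 = 1046; at 30 labels/s that is 00:00:34:26, i.e. DF 00:00:34;26.

00:00:34;26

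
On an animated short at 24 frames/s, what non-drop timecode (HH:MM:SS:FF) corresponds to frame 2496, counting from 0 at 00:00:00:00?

2496 ÷ 24 = 104 full seconds, remainder 0 frames.
104 s = 0 h 1 min 44 s.
Timecode: 00:01:44:00.

00:01:44:00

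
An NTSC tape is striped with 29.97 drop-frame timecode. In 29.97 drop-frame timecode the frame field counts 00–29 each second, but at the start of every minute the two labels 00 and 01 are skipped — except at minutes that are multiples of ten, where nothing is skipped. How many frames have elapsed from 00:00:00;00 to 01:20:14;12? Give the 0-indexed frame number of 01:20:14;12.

144288

As if non-drop at 30 labels/s: (1 × 3600 + 20 × 60 + 14) × 30 + 12 = 144432.
Minute boundaries passed: 80; those not divisible by 10: 80 − 8 = 72; dropped labels = 2 × 72 = 144.
Actual frame index = 144432 − 144 = 144288.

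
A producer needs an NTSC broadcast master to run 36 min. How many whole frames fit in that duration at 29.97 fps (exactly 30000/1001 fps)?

36 min = 2160 s.
Frames = 2160 × 30000/1001 = 64800000/1001 ≈ 64735.2647.
Complete frames: 64735.

64735 frames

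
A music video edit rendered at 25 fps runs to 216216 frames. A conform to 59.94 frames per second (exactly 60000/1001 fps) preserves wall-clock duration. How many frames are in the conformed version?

518400 frames

Target frames = source frames × (target rate / source rate) = 216216 × (60000/1001)/(25) = 216216 × 2400/1001 = 518400.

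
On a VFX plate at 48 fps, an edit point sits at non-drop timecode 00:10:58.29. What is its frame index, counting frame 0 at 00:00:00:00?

Total seconds to the label: (0 × 3600 + 10 × 60 + 58) = 658.
Frame index = 658 × 48 + 29 = 31613.

frame 31613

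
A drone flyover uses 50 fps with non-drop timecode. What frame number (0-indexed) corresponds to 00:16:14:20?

frame 48720

Total seconds to the label: (0 × 3600 + 16 × 60 + 14) = 974.
Frame index = 974 × 50 + 20 = 48720.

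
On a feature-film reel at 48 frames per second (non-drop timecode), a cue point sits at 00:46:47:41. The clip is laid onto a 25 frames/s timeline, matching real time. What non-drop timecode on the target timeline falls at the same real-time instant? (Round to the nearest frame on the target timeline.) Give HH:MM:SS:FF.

00:46:47:21

Source frame index: (0×3600 + 46×60 + 47) × 48 + 41 = 134777.
Real time: 134777 / (48) = 134777/48 s.
Target frame: (134777/48) × (25) = 3369425/48 ≈ 70196.354 → 70196.
At 25 labels/s: frame 70196 → 00:46:47:21.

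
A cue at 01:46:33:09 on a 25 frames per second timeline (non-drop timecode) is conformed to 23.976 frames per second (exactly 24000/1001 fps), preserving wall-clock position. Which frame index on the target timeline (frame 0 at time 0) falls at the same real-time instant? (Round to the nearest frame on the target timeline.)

frame 153287

Source frame index: (1×3600 + 46×60 + 33) × 25 + 9 = 159834.
Real time: 159834 / (25) = 159834/25 s.
Target frame: (159834/25) × (24000/1001) = 153440640/1001 ≈ 153287.353 → 153287.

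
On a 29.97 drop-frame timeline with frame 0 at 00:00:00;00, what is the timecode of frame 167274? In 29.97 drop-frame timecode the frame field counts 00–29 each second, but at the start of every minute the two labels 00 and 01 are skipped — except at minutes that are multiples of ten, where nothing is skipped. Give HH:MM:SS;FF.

01:33:01;12

Ten DF minutes hold 17982 frames, so frame 167274 lies in block 9 (frames 161838–179819) with 5436 frames into that block.
The block's first minute is 1800 frames and the rest 1798 each; 5436 frames reaches minute 3, so 9 × 18 + 3 × 2 = 168 labels have been skipped so far.
Adding those back, label number 167274 + 168 = 167442 at 30 labels/s is 5581 s + 12 f = 1 h 33 min 1 s frame 12, i.e. 01:33:01;12.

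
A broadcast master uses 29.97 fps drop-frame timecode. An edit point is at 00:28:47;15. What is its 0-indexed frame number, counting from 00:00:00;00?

51773

As if non-drop at 30 labels/s: (0 × 3600 + 28 × 60 + 47) × 30 + 15 = 51825.
Minute boundaries passed: 28; those not divisible by 10: 28 − 2 = 26; dropped labels = 2 × 26 = 52.
Actual frame index = 51825 − 52 = 51773.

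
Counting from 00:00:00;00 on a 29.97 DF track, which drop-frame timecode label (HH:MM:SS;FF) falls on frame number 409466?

Each 10-minute DF block holds 10 × 60 × 30 − 9 × 2 = 17982 frames. 409466 ÷ 17982 → 22 full blocks, remainder 13862.
Within the partial block the first minute is 1800 frames and each further minute 1798, so 7 further minute boundaries passed. Total skipped labels = 18 × 22 + 2 × 7 = 410.
Non-drop label index = 409466 + 410 = 409876; at 30 labels/s that is 03:47:42:16, i.e. DF 03:47:42;16.

03:47:42;16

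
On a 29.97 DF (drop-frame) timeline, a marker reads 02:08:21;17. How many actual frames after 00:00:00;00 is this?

230815

As if non-drop at 30 labels/s: (2 × 3600 + 8 × 60 + 21) × 30 + 17 = 231047.
Minute boundaries passed: 128; those not divisible by 10: 128 − 12 = 116; dropped labels = 2 × 116 = 232.
Actual frame index = 231047 − 232 = 230815.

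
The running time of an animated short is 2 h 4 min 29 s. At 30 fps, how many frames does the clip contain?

2 h 4 min 29 s = 7469 s.
Frames = 7469 × 30 = 224070.

224070 frames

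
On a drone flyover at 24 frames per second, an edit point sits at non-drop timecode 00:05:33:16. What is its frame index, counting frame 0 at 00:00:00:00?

frame 8008

Total seconds to the label: (0 × 3600 + 5 × 60 + 33) = 333.
Frame index = 333 × 24 + 16 = 8008.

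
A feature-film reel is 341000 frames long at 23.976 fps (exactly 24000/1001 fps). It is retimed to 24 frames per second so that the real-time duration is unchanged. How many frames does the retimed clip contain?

341341 frames

Target frames = source frames × (target rate / source rate) = 341000 × (24)/(24000/1001) = 341000 × 1001/1000 = 341341.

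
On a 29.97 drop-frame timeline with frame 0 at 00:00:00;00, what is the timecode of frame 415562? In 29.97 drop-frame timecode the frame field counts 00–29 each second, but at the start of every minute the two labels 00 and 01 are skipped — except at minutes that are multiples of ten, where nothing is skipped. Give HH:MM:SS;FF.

Ten DF minutes hold 17982 frames, so frame 415562 lies in block 23 (frames 413586–431567) with 1976 frames into that block.
The block's first minute is 1800 frames and the rest 1798 each; 1976 frames reaches minute 1, so 23 × 18 + 1 × 2 = 416 labels have been skipped so far.
Adding those back, label number 415562 + 416 = 415978 at 30 labels/s is 13865 s + 28 f = 3 h 51 min 5 s frame 28, i.e. 03:51:05;28.

03:51:05;28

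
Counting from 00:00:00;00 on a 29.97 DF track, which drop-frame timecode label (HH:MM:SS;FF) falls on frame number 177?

Ten DF minutes hold 17982 frames, so frame 177 lies in block 0 (frames 0–17981) with 177 frames into that block.
The block's first minute is 1800 frames and the rest 1798 each; 177 frames reaches minute 0, so 0 × 18 + 0 × 2 = 0 labels have been skipped so far.
Adding those back, label number 177 + 0 = 177 at 30 labels/s is 5 s + 27 f = 0 h 0 min 5 s frame 27, i.e. 00:00:05;27.

00:00:05;27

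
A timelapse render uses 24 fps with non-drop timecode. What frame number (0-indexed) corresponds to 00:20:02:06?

28854

Total seconds to the label: (0 × 3600 + 20 × 60 + 2) = 1202.
Frame index = 1202 × 24 + 6 = 28854.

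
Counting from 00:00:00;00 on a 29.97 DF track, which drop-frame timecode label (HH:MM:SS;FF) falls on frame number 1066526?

09:53:06;14

Ten DF minutes hold 17982 frames, so frame 1066526 lies in block 59 (frames 1060938–1078919) with 5588 frames into that block.
The block's first minute is 1800 frames and the rest 1798 each; 5588 frames reaches minute 3, so 59 × 18 + 3 × 2 = 1068 labels have been skipped so far.
Adding those back, label number 1066526 + 1068 = 1067594 at 30 labels/s is 35586 s + 14 f = 9 h 53 min 6 s frame 14, i.e. 09:53:06;14.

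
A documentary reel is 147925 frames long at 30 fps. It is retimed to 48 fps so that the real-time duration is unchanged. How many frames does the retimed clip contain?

Frames at target rate = 147925 × (48) / (30) = 236680.

236680 frames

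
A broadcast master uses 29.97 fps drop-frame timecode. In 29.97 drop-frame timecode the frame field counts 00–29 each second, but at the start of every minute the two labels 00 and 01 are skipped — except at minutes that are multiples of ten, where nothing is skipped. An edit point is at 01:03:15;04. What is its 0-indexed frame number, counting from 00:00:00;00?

As if non-drop at 30 labels/s: (1 × 3600 + 3 × 60 + 15) × 30 + 4 = 113854.
Minute boundaries passed: 63; those not divisible by 10: 63 − 6 = 57; dropped labels = 2 × 57 = 114.
Actual frame index = 113854 − 114 = 113740.

113740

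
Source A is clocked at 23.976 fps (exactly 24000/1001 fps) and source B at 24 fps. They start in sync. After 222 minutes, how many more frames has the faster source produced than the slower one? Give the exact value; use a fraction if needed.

319680/1001 frames

222 min = 13320 s.
A emits 24000/1001 × 13320 = 319680000/1001 frames; B emits 24 × 13320 = 319680.
Difference = 319680/1001 frames (≈ 319.3606); B is ahead of A.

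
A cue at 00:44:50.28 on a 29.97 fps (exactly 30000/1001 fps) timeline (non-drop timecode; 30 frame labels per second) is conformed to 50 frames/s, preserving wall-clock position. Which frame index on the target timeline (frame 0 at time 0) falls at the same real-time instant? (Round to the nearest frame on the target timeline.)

frame 134681

Source frame index: (0×3600 + 44×60 + 50) × 30 + 28 = 80728.
Real time: 80728 / (30000/1001) = 10101091/3750 s.
Target frame: (10101091/3750) × (50) = 10101091/75 ≈ 134681.213 → 134681.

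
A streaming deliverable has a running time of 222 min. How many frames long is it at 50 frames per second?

222 min = 13320 s.
Frames = 13320 × 50 = 666000.

666000 frames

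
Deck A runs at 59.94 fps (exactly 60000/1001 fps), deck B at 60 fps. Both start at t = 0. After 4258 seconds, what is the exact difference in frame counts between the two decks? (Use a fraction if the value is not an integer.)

A emits 60000/1001 × 4258 = 255480000/1001 frames; B emits 60 × 4258 = 255480.
Difference = 255480/1001 frames (≈ 255.2248); B is ahead of A.

255480/1001 frames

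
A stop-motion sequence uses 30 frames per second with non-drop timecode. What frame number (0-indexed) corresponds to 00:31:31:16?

frame 56746

Total seconds to the label: (0 × 3600 + 31 × 60 + 31) = 1891.
Frame index = 1891 × 30 + 16 = 56746.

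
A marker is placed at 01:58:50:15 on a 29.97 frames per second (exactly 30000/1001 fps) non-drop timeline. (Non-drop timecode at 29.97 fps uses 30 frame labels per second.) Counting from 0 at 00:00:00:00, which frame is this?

frame 213915

Total seconds to the label: (1 × 3600 + 58 × 60 + 50) = 7130.
Frame index = 7130 × 30 + 15 = 213915.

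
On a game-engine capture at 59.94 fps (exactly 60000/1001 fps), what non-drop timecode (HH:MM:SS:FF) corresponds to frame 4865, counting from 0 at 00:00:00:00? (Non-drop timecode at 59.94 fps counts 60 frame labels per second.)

00:01:21:05

4865 ÷ 60 = 81 full seconds, remainder 5 frames.
81 s = 0 h 1 min 21 s.
Timecode: 00:01:21:05.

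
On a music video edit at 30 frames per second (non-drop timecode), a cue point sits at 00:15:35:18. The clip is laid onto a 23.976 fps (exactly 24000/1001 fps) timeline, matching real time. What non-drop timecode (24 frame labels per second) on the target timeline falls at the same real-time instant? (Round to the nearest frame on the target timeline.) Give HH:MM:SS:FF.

Source frame index: (0×3600 + 15×60 + 35) × 30 + 18 = 28068.
Real time: 28068 / (30) = 4678/5 s.
Target frame: (4678/5) × (24000/1001) = 22454400/1001 ≈ 22431.968 → 22432.
At 24 labels/s: frame 22432 → 00:15:34:16.

00:15:34:16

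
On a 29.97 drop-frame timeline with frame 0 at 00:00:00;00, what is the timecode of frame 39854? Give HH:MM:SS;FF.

Each 10-minute DF block holds 10 × 60 × 30 − 9 × 2 = 17982 frames. 39854 ÷ 17982 → 2 full blocks, remainder 3890.
Within the partial block the first minute is 1800 frames and each further minute 1798, so 2 further minute boundaries passed. Total skipped labels = 18 × 2 + 2 × 2 = 40.
Non-drop label index = 39854 + 40 = 39894; at 30 labels/s that is 00:22:09:24, i.e. DF 00:22:09;24.

00:22:09;24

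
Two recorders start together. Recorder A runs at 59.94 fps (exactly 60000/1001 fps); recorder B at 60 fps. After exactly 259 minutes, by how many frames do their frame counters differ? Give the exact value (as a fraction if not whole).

259 min = 15540 s.
A emits 60000/1001 × 15540 = 133200000/143 frames; B emits 60 × 15540 = 932400.
Difference = 133200/143 frames (≈ 931.4685); B is ahead of A.

133200/143 frames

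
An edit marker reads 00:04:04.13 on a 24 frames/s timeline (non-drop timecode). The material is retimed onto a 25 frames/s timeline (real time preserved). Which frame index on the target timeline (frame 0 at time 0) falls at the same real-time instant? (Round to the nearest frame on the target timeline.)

frame 6114

Source frame index: (0×3600 + 4×60 + 4) × 24 + 13 = 5869.
Real time: 5869 / (24) = 5869/24 s.
Target frame: (5869/24) × (25) = 146725/24 ≈ 6113.542 → 6114.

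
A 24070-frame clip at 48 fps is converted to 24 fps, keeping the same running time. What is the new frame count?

Target frames = source frames × (target rate / source rate) = 24070 × (24)/(48) = 24070 × 1/2 = 12035.

12035 frames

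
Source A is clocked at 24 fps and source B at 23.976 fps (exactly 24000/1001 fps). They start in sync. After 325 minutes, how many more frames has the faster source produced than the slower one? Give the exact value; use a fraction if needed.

36000/77 frames

325 min = 19500 s.
A emits 24 × 19500 = 468000 frames; B emits 24000/1001 × 19500 = 36000000/77.
Difference = 36000/77 frames (≈ 467.5325); B is behind A.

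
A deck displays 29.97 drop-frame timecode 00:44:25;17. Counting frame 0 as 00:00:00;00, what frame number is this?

79887

Complete 10-minute blocks: 4, each 17982 frames → 71928.
Remaining 4 whole minutes in the current block: 1800 + 3 × 1798 = 7194 frames.
Within the current minute: 25 × 30 + 17 − 2 = 765 (labels ;00/;01 skipped at this minute). Total = 71928 + 7194 + 765 = 79887.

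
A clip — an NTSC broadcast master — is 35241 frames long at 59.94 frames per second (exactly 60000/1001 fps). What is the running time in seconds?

587.93735 seconds

Running time = 35241 / (60000/1001) = 587.93735 s.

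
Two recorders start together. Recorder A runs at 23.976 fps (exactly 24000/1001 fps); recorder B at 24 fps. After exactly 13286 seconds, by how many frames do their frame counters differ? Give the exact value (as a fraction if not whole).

3504/11 frames

A emits 24000/1001 × 13286 = 3504000/11 frames; B emits 24 × 13286 = 318864.
Difference = 3504/11 frames (≈ 318.5455); B is ahead of A.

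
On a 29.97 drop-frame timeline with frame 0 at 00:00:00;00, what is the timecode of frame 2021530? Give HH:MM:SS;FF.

Ten DF minutes hold 17982 frames, so frame 2021530 lies in block 112 (frames 2013984–2031965) with 7546 frames into that block.
The block's first minute is 1800 frames and the rest 1798 each; 7546 frames reaches minute 4, so 112 × 18 + 4 × 2 = 2024 labels have been skipped so far.
Adding those back, label number 2021530 + 2024 = 2023554 at 30 labels/s is 67451 s + 24 f = 18 h 44 min 11 s frame 24, i.e. 18:44:11;24.

18:44:11;24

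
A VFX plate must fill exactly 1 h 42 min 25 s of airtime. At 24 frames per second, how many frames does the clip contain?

147480 frames

1 h 42 min 25 s = 6145 s.
Frames = 6145 × 24 = 147480.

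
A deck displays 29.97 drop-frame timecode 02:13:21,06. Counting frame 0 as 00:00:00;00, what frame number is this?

239796

As if non-drop at 30 labels/s: (2 × 3600 + 13 × 60 + 21) × 30 + 6 = 240036.
Minute boundaries passed: 133; those not divisible by 10: 133 − 13 = 120; dropped labels = 2 × 120 = 240.
Actual frame index = 240036 − 240 = 239796.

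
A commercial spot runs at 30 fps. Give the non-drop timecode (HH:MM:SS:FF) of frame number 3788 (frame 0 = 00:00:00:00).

3788 ÷ 30 = 126 full seconds, remainder 8 frames.
126 s = 0 h 2 min 6 s.
Timecode: 00:02:06:08.

00:02:06:08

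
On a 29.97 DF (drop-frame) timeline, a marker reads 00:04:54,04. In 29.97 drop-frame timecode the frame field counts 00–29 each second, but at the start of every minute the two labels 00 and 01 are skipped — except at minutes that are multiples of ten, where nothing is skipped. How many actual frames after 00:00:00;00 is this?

As if non-drop at 30 labels/s: (0 × 3600 + 4 × 60 + 54) × 30 + 4 = 8824.
Minute boundaries passed: 4; those not divisible by 10: 4 − 0 = 4; dropped labels = 2 × 4 = 8.
Actual frame index = 8824 − 8 = 8816.

8816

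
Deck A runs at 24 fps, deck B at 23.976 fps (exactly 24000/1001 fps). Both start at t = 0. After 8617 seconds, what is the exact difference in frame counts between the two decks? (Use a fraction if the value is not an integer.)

29544/143 frames

A emits 24 × 8617 = 206808 frames; B emits 24000/1001 × 8617 = 29544000/143.
Difference = 29544/143 frames (≈ 206.6014); B is behind A.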